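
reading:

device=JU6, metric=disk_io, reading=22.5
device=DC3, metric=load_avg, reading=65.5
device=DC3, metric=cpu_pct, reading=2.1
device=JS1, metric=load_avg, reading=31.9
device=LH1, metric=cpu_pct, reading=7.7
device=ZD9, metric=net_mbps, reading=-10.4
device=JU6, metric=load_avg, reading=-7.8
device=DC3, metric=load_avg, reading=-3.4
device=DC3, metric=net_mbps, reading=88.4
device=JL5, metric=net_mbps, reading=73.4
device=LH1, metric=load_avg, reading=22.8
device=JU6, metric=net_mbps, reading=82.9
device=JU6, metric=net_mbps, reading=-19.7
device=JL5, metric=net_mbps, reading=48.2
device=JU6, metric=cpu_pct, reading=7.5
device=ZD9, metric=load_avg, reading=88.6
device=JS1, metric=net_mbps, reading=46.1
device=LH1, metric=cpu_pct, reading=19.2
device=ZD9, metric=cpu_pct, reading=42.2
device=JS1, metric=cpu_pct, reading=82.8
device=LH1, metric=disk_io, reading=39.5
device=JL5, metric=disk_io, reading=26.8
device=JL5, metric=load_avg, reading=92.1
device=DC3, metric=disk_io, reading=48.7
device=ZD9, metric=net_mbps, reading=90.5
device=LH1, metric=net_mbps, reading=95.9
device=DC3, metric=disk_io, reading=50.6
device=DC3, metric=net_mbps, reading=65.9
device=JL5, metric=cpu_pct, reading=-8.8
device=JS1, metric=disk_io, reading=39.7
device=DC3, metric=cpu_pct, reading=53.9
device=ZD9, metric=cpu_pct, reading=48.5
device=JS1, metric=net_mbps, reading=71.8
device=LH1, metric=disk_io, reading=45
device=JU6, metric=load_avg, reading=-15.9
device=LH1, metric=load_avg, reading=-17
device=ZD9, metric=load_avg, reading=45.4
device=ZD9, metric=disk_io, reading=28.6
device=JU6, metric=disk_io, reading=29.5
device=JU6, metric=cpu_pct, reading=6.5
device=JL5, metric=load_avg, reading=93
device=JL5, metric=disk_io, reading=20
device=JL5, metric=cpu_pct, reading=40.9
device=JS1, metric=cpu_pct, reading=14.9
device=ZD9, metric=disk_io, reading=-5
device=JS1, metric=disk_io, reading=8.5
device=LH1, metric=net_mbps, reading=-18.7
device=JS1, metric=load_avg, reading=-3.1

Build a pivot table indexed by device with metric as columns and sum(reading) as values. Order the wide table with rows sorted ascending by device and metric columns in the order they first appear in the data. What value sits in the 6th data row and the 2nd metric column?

134

With rows sorted ascending by device, row 6 is device=ZD9. metric columns in first-appearance order: disk_io, load_avg, cpu_pct, net_mbps; column 2 is load_avg.
Long rows with device=ZD9, metric=load_avg: 88.6 + 45.4 = 134.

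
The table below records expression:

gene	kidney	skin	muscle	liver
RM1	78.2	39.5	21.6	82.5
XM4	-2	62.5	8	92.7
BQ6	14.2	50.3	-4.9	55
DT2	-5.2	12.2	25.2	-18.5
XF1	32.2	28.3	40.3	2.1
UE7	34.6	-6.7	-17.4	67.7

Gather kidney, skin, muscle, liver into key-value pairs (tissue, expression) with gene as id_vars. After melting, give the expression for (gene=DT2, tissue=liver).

-18.5

Unpivoting turns each (gene, wide-column) pair into one long row.
The wide cell at row DT2, column liver holds -18.5, so the long row (DT2, liver) has expression=-18.5.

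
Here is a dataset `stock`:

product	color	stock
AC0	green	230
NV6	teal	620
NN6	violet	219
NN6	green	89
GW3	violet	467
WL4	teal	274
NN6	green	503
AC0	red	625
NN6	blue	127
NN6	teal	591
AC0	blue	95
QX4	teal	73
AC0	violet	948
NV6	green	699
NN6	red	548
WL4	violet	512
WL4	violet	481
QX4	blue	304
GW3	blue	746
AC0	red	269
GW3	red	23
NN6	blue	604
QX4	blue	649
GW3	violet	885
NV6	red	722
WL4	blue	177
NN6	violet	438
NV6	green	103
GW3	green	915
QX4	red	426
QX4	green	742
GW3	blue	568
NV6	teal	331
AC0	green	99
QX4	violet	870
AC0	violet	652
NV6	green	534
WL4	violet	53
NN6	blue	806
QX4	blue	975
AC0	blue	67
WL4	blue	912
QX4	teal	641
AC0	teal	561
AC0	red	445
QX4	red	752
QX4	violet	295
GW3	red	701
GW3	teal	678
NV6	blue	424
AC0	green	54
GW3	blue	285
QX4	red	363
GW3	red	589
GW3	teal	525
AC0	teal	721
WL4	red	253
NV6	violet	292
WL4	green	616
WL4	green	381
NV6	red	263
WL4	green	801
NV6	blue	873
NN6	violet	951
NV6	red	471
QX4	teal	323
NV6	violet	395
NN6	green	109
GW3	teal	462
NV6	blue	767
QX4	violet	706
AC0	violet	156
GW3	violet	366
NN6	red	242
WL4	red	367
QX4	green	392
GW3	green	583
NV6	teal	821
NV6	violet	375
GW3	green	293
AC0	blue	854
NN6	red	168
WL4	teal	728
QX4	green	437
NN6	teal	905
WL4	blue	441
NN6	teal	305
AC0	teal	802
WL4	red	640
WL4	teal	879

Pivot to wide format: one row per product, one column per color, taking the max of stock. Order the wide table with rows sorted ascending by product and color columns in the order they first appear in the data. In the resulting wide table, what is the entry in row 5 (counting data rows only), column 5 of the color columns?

With rows sorted ascending by product, row 5 is product=QX4. color columns in first-appearance order: green, teal, violet, red, blue; column 5 is blue.
Long rows with product=QX4, color=blue: max(304, 649, 975) = 975.

975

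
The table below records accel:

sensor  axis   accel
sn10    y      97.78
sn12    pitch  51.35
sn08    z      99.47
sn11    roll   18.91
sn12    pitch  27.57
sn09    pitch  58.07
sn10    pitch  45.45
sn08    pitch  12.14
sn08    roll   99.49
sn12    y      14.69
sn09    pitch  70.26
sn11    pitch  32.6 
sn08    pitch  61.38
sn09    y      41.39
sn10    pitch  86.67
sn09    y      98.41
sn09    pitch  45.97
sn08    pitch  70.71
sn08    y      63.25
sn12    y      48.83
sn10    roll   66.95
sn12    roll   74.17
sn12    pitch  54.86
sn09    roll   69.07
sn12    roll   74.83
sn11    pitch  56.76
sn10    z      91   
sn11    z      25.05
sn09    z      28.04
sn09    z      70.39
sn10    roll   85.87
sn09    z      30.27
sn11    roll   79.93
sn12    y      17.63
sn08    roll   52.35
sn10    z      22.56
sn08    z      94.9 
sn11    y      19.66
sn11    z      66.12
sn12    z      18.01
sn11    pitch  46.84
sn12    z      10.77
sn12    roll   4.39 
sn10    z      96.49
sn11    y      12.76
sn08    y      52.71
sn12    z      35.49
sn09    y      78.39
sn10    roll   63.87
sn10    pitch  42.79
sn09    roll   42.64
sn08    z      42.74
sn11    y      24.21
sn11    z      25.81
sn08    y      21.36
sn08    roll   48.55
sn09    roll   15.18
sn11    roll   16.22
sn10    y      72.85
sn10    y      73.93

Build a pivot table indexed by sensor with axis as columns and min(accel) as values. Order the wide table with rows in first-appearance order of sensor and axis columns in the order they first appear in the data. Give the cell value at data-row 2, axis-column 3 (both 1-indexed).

10.77

With rows in first-appearance order of sensor, row 2 is sensor=sn12. axis columns in first-appearance order: y, pitch, z, roll; column 3 is z.
Long rows with sensor=sn12, axis=z: min(18.01, 10.77, 35.49) = 10.77.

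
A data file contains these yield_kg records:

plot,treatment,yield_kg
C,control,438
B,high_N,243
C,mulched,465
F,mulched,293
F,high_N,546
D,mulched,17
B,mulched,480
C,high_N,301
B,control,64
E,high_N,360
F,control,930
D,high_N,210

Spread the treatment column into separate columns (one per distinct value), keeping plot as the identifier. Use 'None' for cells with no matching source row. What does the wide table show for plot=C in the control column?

The long row with plot=C, treatment=control has yield_kg=438.

438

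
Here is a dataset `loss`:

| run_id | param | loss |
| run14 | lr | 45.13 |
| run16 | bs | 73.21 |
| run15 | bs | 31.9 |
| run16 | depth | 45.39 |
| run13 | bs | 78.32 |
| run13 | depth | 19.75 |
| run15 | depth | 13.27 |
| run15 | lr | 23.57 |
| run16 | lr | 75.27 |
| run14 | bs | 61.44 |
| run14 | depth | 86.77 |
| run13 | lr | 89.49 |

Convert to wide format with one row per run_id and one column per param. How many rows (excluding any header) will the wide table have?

4

4 distinct run_id values → 4 rows.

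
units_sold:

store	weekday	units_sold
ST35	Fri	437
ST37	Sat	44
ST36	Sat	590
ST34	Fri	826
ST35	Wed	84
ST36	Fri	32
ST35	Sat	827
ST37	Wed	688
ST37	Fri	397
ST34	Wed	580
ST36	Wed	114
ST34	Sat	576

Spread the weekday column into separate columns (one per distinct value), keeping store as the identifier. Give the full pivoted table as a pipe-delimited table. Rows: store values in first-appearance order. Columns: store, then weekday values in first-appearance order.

| store | Fri | Sat | Wed |
| ST35 | 437 | 827 | 84 |
| ST37 | 397 | 44 | 688 |
| ST36 | 32 | 590 | 114 |
| ST34 | 826 | 576 | 580 |

Columns: store plus the 3 distinct weekday values (Fri, Sat, Wed).
For example, row ST35 column Fri takes units_sold=437 from the long row (ST35, Fri).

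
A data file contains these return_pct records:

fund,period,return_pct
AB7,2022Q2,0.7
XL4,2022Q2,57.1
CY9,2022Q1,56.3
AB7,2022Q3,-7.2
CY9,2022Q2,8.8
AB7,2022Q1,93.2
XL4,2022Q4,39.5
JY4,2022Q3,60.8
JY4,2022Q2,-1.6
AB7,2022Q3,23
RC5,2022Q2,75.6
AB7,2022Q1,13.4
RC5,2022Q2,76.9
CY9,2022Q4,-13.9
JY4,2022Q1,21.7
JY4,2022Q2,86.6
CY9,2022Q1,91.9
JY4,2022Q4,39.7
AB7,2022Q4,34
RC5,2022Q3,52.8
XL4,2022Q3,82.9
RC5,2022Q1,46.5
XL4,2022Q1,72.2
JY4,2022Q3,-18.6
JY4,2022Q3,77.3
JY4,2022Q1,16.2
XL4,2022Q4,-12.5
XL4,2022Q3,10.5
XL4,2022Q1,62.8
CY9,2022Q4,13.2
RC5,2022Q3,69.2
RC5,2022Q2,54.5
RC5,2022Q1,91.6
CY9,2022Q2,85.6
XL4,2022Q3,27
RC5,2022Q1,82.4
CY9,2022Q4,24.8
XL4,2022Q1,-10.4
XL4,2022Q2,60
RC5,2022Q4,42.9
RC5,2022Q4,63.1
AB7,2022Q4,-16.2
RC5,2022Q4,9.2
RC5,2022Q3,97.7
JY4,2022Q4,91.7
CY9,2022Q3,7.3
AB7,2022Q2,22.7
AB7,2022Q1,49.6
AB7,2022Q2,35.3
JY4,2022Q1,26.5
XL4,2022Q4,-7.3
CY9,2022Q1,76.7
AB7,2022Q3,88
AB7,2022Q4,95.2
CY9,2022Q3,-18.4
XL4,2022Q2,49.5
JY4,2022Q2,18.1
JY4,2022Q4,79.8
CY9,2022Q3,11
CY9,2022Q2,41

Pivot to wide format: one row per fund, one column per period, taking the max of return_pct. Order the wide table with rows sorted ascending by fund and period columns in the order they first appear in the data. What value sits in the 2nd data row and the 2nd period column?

91.9

With rows sorted ascending by fund, row 2 is fund=CY9. period columns in first-appearance order: 2022Q2, 2022Q1, 2022Q3, 2022Q4; column 2 is 2022Q1.
Long rows with fund=CY9, period=2022Q1: max(56.3, 91.9, 76.7) = 91.9.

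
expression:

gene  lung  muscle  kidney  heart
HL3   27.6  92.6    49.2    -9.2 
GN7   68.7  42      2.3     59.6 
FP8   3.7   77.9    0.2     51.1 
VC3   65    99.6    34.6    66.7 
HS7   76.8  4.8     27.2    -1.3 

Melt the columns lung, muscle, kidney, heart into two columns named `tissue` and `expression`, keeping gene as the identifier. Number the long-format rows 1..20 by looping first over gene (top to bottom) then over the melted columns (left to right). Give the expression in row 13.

65

20 rows total (5 × 4). Row 13: index ⌊(13-1)/4⌋ = 3 into gene → VC3; (13-1) mod 4 = 0 into the melted columns → lung.
So row 13 is (VC3, lung, 65); expression = 65.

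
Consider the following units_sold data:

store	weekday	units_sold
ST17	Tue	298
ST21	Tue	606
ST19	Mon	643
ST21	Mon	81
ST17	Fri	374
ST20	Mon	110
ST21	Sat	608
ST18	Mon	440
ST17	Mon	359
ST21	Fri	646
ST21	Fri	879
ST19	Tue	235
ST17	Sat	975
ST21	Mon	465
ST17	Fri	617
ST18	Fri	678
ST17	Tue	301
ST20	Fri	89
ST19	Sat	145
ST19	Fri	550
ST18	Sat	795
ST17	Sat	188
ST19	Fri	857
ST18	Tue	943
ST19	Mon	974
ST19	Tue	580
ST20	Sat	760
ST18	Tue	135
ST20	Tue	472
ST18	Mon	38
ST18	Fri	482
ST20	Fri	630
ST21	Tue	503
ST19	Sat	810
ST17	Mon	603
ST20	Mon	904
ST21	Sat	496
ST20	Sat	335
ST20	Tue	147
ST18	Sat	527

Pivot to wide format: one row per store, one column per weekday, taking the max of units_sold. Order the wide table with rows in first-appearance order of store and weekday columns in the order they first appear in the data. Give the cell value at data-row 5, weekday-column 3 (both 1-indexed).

With rows in first-appearance order of store, row 5 is store=ST18. weekday columns in first-appearance order: Tue, Mon, Fri, Sat; column 3 is Fri.
Long rows with store=ST18, weekday=Fri: max(678, 482) = 678.

678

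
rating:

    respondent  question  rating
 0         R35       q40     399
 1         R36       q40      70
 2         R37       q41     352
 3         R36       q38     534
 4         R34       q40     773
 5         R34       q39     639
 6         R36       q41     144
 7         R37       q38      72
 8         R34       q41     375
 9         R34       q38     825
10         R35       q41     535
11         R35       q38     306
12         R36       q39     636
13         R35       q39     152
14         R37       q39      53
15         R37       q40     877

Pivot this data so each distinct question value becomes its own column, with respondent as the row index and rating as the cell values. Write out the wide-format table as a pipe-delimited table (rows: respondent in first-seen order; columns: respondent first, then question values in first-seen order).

| respondent | q40 | q41 | q38 | q39 |
| R35 | 399 | 535 | 306 | 152 |
| R36 | 70 | 144 | 534 | 636 |
| R37 | 877 | 352 | 72 | 53 |
| R34 | 773 | 375 | 825 | 639 |

Columns: respondent plus the 4 distinct question values (q40, q41, q38, q39).
For example, row R35 column q40 takes rating=399 from the long row (R35, q40).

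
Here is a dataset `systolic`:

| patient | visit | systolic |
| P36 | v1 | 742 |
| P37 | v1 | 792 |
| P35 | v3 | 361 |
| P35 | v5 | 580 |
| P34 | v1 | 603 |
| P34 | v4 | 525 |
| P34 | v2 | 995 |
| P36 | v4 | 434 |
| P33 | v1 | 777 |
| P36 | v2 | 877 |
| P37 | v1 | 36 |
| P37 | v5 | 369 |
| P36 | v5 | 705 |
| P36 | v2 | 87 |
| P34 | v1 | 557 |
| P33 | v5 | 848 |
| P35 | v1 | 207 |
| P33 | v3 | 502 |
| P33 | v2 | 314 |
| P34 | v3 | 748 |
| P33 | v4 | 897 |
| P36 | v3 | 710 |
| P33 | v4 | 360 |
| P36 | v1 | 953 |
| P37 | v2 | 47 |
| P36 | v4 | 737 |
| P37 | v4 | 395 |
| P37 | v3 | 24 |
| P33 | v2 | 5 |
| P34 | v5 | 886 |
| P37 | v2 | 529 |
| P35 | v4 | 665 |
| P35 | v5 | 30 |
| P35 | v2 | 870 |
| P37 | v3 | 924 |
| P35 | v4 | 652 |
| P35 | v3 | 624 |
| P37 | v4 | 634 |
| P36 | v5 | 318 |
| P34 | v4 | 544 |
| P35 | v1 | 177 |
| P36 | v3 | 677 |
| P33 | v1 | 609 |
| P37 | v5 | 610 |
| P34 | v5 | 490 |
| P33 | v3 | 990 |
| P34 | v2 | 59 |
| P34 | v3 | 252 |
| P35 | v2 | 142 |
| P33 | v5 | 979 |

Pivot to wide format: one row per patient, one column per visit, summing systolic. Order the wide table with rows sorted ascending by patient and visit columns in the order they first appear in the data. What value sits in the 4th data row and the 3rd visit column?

With rows sorted ascending by patient, row 4 is patient=P36. visit columns in first-appearance order: v1, v3, v5, v4, v2; column 3 is v5.
Long rows with patient=P36, visit=v5: 705 + 318 = 1023.

1023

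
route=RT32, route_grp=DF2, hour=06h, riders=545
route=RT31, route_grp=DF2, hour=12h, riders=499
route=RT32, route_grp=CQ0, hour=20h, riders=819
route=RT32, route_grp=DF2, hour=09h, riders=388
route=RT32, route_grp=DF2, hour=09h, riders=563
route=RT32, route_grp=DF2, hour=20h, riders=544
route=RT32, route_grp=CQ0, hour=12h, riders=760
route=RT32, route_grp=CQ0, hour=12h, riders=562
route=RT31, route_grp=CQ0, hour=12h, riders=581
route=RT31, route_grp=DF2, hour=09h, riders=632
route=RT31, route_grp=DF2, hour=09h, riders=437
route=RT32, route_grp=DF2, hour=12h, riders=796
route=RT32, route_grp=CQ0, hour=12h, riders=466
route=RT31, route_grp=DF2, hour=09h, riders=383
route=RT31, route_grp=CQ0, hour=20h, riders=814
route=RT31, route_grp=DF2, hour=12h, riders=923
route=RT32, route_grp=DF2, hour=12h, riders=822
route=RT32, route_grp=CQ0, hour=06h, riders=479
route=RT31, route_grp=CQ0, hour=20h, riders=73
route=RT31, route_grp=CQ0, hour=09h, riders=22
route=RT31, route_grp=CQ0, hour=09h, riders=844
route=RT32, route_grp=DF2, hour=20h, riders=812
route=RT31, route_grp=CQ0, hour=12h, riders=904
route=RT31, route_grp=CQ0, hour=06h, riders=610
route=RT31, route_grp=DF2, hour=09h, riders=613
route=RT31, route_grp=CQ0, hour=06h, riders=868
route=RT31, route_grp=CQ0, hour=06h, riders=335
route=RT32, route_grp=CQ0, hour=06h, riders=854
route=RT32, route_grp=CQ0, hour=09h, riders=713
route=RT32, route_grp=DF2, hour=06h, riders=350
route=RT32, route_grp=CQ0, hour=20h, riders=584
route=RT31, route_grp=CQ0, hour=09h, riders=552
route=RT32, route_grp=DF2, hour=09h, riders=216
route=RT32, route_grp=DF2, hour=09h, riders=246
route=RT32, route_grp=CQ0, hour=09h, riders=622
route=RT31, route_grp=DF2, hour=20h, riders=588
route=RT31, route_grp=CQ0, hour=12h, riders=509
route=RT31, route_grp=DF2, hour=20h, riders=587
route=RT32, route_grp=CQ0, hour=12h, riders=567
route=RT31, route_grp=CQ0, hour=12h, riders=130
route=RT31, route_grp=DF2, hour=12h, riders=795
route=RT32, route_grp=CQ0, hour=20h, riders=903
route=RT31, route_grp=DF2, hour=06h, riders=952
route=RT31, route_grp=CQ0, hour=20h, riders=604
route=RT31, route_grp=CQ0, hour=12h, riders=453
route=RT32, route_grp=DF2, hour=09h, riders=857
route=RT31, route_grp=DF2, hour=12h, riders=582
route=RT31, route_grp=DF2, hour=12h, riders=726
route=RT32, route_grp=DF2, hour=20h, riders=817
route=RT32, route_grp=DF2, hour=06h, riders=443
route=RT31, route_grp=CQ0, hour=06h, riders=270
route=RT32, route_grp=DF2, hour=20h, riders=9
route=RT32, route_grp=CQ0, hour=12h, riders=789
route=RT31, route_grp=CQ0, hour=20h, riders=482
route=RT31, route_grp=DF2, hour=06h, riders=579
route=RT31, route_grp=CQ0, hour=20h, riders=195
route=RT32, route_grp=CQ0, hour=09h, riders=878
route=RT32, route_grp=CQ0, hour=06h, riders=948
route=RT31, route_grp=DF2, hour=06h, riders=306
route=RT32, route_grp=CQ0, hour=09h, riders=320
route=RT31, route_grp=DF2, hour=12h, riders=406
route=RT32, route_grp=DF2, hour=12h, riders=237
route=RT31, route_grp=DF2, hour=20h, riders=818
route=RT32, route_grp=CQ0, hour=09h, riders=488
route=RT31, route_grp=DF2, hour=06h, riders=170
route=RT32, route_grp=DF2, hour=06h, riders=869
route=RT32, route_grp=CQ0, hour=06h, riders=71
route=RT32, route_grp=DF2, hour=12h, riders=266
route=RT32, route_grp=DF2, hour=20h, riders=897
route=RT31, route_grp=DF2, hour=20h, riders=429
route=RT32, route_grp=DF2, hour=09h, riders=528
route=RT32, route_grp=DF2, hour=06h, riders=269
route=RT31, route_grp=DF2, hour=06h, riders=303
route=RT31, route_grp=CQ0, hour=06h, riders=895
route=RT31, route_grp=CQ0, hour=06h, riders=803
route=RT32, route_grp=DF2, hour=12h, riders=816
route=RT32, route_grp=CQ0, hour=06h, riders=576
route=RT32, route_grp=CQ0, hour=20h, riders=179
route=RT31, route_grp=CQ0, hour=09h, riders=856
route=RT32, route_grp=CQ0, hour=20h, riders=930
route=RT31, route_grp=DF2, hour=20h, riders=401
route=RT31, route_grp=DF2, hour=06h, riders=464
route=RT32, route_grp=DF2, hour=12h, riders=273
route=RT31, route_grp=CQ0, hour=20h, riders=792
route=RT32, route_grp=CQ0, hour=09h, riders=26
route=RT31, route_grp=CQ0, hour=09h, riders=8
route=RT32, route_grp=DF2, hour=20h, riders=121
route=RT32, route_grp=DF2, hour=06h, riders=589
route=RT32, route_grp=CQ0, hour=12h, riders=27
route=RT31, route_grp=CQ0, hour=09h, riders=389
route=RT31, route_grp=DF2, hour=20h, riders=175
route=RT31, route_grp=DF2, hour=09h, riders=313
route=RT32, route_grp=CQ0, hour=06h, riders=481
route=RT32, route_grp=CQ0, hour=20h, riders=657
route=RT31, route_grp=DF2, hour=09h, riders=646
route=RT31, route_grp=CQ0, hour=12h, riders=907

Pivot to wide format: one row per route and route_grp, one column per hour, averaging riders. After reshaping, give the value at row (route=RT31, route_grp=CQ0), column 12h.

Rows with route=RT31, route_grp=CQ0 and hour=12h: riders values are 581, 904, 509, 130, 453, 907.
(581 + 904 + 509 + 130 + 453 + 907) / 6 = 580.67.

580.67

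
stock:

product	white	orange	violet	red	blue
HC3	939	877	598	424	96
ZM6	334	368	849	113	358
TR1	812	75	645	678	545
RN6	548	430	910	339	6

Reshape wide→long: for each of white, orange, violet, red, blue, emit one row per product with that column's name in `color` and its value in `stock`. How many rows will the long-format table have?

20

4 product values × 5 melted columns = 20 rows.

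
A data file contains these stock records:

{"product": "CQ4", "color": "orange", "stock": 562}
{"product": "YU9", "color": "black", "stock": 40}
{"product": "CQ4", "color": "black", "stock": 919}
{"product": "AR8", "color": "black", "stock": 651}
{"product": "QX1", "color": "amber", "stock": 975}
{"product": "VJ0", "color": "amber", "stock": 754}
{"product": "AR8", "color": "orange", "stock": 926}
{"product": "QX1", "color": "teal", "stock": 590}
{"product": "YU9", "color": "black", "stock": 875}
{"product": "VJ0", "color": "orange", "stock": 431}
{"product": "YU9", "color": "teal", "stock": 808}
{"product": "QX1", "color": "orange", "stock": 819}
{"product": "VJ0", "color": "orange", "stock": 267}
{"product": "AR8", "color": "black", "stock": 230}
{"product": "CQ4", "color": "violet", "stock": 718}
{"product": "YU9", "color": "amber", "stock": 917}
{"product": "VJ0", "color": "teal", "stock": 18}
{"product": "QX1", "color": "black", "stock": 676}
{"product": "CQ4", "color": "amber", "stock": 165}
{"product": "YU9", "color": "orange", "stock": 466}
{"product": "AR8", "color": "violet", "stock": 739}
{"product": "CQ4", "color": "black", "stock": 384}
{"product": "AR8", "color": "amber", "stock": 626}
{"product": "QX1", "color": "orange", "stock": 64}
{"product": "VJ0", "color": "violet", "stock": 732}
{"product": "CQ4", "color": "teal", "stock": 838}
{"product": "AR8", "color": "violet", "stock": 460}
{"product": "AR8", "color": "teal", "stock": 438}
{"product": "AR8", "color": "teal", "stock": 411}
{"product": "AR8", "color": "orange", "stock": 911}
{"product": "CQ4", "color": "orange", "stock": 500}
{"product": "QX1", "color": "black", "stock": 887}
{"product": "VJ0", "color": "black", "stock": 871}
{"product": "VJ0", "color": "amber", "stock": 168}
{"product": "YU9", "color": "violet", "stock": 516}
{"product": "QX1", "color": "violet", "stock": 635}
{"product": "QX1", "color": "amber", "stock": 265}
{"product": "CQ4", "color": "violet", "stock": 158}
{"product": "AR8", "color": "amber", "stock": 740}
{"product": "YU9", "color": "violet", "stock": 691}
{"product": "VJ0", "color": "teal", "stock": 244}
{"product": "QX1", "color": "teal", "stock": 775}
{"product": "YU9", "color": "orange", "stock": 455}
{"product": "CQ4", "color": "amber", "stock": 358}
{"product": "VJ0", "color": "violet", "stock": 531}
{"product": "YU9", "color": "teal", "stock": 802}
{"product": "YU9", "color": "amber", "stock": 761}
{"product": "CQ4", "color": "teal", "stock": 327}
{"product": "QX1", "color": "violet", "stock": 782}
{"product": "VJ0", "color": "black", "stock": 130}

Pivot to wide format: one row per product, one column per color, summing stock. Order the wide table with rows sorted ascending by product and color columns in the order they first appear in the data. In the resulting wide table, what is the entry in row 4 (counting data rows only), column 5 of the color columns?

With rows sorted ascending by product, row 4 is product=VJ0. color columns in first-appearance order: orange, black, amber, teal, violet; column 5 is violet.
Long rows with product=VJ0, color=violet: 732 + 531 = 1263.

1263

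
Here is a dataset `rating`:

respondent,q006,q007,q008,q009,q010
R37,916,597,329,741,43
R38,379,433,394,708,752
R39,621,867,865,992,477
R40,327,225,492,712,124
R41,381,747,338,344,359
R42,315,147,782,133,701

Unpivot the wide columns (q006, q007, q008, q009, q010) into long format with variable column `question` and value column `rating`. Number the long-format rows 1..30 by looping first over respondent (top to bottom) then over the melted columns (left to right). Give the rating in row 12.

30 rows total (6 × 5). Row 12: index ⌊(12-1)/5⌋ = 2 into respondent → R39; (12-1) mod 5 = 1 into the melted columns → q007.
So row 12 is (R39, q007, 867); rating = 867.

867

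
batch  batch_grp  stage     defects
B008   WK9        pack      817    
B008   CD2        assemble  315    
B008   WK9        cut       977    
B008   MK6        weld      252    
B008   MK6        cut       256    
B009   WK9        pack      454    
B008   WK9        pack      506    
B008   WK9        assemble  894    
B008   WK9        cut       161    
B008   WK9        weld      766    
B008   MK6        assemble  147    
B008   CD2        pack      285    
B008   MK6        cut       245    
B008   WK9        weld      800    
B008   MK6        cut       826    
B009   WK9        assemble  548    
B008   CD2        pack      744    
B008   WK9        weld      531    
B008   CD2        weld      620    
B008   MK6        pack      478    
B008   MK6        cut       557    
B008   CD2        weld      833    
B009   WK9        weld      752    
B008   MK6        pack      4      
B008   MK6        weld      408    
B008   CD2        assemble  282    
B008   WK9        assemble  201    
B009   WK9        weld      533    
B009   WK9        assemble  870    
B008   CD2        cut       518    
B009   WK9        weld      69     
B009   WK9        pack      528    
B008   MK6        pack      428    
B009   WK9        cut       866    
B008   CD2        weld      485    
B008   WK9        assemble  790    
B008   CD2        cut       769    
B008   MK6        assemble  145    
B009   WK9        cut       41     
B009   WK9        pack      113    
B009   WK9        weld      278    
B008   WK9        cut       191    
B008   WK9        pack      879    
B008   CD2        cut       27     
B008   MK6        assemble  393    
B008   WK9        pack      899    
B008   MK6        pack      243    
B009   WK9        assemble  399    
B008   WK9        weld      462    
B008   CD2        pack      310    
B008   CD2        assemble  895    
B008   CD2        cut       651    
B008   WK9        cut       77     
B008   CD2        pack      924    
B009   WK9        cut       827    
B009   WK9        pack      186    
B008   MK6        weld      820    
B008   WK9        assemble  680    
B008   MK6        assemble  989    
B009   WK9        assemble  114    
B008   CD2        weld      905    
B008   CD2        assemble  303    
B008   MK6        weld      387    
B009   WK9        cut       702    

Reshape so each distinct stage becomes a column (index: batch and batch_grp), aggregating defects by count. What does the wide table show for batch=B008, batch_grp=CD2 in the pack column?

4

Rows with batch=B008, batch_grp=CD2 and stage=pack: defects values are 285, 744, 310, 924.
4 rows match — count = 4.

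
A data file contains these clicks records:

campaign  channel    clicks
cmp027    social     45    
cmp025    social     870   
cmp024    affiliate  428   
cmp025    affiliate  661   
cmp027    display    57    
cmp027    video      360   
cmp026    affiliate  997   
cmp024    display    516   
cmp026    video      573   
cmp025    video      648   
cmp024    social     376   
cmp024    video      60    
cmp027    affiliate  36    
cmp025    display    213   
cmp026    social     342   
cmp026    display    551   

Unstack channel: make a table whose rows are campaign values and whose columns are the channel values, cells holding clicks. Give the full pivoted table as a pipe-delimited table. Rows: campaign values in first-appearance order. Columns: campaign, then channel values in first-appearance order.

| campaign | social | affiliate | display | video |
| cmp027 | 45 | 36 | 57 | 360 |
| cmp025 | 870 | 661 | 213 | 648 |
| cmp024 | 376 | 428 | 516 | 60 |
| cmp026 | 342 | 997 | 551 | 573 |

Columns: campaign plus the 4 distinct channel values (social, affiliate, display, video).
For example, row cmp027 column social takes clicks=45 from the long row (cmp027, social).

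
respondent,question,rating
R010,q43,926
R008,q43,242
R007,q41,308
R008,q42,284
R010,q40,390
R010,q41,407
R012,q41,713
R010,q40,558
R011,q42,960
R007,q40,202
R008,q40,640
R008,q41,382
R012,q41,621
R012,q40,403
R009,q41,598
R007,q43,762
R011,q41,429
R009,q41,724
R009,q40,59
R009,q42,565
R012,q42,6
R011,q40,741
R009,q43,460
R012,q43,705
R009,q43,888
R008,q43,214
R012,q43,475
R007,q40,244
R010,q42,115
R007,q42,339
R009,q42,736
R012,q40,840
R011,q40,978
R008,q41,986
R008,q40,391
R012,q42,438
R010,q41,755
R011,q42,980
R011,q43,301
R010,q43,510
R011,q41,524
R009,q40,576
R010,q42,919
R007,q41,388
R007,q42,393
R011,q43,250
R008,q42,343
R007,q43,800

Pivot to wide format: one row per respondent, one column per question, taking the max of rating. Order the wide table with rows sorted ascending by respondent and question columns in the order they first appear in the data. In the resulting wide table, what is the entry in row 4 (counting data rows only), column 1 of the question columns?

With rows sorted ascending by respondent, row 4 is respondent=R010. question columns in first-appearance order: q43, q41, q42, q40; column 1 is q43.
Long rows with respondent=R010, question=q43: max(926, 510) = 926.

926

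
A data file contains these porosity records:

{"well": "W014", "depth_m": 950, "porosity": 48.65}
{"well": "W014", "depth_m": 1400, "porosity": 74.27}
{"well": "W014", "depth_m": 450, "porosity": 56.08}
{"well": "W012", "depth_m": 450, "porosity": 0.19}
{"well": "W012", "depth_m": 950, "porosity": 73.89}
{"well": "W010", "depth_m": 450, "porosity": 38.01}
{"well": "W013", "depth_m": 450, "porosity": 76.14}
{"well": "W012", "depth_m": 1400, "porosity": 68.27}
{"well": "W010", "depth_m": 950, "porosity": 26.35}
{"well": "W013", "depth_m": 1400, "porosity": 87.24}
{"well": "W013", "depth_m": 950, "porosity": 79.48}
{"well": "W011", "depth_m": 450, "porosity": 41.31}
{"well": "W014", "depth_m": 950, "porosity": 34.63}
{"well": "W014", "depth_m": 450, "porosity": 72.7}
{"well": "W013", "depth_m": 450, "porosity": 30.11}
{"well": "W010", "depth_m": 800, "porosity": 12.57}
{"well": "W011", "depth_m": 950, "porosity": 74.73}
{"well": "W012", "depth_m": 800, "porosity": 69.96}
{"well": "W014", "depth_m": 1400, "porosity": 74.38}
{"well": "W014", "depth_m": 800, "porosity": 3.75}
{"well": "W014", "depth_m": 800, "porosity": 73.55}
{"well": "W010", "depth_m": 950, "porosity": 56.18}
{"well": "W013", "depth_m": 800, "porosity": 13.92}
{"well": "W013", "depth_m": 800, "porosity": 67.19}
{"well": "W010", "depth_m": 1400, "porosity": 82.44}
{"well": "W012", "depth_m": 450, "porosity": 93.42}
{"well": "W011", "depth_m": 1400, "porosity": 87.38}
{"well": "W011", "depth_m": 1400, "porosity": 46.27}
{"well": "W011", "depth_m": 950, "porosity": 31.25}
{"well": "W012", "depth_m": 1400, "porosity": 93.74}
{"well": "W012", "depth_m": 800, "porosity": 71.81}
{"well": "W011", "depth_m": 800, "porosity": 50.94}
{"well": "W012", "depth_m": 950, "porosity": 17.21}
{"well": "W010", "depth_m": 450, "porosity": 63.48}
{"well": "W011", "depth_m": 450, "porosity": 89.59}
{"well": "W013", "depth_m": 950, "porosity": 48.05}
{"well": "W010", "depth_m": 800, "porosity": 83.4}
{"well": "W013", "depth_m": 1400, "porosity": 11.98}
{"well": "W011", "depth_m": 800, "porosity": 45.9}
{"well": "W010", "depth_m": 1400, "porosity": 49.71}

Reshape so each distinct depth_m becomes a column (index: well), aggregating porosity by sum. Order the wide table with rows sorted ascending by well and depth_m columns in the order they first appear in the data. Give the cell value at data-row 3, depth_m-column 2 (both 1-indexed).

162.01

With rows sorted ascending by well, row 3 is well=W012. depth_m columns in first-appearance order: 950, 1400, 450, 800; column 2 is 1400.
Long rows with well=W012, depth_m=1400: 68.27 + 93.74 = 162.01.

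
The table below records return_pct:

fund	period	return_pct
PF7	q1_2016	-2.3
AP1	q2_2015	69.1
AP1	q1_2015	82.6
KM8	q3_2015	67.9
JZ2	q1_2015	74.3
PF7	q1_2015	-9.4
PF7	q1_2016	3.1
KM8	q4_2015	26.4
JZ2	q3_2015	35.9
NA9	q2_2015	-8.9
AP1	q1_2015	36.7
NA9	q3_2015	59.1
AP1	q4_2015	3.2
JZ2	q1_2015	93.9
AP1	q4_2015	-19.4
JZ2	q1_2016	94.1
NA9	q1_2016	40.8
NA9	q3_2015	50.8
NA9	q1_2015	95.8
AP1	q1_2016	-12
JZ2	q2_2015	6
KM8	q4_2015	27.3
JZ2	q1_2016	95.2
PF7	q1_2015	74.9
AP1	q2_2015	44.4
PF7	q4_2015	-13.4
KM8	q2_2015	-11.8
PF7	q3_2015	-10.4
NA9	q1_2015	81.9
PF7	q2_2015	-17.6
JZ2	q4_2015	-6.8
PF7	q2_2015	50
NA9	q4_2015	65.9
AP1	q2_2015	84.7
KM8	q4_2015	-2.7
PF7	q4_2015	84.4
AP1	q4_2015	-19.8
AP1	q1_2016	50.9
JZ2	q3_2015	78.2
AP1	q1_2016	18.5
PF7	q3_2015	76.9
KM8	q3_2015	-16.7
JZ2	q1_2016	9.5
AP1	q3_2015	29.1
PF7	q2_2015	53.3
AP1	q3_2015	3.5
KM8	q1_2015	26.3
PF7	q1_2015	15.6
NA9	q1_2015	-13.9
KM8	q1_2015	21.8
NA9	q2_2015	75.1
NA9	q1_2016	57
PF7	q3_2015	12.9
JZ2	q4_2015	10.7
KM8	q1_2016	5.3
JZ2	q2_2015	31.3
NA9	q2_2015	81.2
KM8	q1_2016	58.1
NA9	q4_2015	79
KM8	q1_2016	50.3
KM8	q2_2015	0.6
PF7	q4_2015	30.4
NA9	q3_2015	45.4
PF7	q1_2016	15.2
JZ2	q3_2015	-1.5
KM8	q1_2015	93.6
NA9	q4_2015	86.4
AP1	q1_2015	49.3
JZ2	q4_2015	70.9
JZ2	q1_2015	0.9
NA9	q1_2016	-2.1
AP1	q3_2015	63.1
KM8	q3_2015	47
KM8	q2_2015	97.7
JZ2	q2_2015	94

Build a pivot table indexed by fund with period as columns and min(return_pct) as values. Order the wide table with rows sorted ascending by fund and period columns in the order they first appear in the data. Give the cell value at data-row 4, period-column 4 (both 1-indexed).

With rows sorted ascending by fund, row 4 is fund=NA9. period columns in first-appearance order: q1_2016, q2_2015, q1_2015, q3_2015, q4_2015; column 4 is q3_2015.
Long rows with fund=NA9, period=q3_2015: min(59.1, 50.8, 45.4) = 45.4.

45.4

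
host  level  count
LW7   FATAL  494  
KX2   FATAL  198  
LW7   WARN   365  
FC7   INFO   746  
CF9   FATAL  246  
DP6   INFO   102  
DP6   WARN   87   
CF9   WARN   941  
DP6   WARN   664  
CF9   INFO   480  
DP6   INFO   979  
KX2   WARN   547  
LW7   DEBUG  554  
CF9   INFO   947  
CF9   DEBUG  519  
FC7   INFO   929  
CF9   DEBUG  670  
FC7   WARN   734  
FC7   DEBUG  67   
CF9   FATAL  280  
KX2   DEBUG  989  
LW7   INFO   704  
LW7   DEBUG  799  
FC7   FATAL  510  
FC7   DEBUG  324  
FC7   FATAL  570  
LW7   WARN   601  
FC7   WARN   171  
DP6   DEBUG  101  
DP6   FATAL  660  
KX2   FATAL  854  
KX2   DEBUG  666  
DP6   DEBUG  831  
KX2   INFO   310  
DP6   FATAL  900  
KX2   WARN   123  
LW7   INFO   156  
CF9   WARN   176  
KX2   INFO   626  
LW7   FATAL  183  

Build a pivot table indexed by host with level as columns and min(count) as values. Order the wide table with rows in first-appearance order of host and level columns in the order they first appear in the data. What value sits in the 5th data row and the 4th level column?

101

With rows in first-appearance order of host, row 5 is host=DP6. level columns in first-appearance order: FATAL, WARN, INFO, DEBUG; column 4 is DEBUG.
Long rows with host=DP6, level=DEBUG: min(101, 831) = 101.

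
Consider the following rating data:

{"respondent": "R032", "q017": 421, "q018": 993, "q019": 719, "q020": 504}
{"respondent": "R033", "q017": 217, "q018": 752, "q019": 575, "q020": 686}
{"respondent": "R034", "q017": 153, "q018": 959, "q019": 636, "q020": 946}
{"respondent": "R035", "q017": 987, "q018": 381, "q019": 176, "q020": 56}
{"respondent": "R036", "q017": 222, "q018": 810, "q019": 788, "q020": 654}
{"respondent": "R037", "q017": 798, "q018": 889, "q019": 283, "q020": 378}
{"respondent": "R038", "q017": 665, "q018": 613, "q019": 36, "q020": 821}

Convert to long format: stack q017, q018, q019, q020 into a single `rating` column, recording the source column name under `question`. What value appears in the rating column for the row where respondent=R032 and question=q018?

Unpivoting turns each (respondent, wide-column) pair into one long row.
The wide cell at row R032, column q018 holds 993, so the long row (R032, q018) has rating=993.

993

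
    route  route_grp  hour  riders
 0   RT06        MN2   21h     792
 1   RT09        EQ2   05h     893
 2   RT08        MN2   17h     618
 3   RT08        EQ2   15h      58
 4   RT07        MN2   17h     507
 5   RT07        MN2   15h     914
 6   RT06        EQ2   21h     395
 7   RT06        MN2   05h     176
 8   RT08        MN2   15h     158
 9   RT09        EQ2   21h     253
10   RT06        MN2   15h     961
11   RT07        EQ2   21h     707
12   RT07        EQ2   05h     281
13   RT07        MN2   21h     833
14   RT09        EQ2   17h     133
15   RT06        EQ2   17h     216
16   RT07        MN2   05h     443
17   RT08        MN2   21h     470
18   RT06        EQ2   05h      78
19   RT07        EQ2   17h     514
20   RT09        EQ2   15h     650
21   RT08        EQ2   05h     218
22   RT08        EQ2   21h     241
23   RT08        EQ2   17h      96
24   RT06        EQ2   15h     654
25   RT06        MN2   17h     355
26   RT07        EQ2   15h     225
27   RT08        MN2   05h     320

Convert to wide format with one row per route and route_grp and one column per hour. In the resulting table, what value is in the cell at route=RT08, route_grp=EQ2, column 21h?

241

Wide layout: rows indexed by route and route_grp, columns are the 4 distinct hour values (21h, 05h, 17h, 15h).
Cell (route=RT08, route_grp=EQ2, hour=21h) draws from the long row where route=RT08, route_grp=EQ2 and hour=21h, which has riders=241.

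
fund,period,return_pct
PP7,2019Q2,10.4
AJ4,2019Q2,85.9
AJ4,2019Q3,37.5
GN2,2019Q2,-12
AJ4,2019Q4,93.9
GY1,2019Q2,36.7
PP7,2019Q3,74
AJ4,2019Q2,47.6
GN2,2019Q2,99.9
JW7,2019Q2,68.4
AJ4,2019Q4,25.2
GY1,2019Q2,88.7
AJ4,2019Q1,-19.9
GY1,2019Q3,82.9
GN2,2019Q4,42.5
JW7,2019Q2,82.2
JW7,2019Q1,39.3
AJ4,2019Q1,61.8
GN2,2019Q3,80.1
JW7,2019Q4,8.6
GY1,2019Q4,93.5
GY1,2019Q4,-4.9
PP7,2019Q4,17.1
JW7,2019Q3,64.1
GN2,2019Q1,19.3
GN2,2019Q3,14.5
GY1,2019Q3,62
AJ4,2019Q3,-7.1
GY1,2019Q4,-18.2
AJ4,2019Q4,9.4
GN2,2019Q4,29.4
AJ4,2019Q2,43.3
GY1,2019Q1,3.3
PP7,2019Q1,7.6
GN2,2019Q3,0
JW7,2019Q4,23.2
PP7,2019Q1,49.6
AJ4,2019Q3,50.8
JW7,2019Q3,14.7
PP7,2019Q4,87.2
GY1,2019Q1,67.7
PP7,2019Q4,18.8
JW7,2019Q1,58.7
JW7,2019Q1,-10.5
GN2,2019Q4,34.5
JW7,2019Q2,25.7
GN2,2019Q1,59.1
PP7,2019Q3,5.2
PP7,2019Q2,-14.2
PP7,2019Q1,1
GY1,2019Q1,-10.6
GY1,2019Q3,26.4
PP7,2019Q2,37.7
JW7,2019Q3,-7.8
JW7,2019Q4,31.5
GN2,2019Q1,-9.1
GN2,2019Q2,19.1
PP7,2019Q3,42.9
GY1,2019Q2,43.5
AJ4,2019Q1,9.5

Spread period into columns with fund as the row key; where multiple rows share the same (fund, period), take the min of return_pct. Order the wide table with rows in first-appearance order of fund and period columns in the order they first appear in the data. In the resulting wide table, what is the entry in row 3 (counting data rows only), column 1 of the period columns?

-12

With rows in first-appearance order of fund, row 3 is fund=GN2. period columns in first-appearance order: 2019Q2, 2019Q3, 2019Q4, 2019Q1; column 1 is 2019Q2.
Long rows with fund=GN2, period=2019Q2: min(-12, 99.9, 19.1) = -12.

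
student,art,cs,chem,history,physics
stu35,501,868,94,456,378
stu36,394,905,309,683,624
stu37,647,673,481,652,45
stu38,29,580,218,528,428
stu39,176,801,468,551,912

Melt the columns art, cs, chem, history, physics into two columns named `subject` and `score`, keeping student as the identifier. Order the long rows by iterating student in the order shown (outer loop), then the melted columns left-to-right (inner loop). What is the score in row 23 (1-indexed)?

25 rows total (5 × 5). Row 23: index ⌊(23-1)/5⌋ = 4 into student → stu39; (23-1) mod 5 = 2 into the melted columns → chem.
So row 23 is (stu39, chem, 468); score = 468.

468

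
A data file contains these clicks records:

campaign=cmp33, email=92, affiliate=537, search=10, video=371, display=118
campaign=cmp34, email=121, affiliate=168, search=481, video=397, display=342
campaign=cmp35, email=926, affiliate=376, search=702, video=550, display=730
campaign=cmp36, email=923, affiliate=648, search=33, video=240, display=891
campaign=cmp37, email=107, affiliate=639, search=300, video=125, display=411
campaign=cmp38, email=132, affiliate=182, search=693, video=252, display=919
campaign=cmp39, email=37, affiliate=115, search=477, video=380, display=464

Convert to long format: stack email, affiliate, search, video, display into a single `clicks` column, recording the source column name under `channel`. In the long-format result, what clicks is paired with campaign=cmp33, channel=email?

92

Unpivoting turns each (campaign, wide-column) pair into one long row.
The wide cell at row cmp33, column email holds 92, so the long row (cmp33, email) has clicks=92.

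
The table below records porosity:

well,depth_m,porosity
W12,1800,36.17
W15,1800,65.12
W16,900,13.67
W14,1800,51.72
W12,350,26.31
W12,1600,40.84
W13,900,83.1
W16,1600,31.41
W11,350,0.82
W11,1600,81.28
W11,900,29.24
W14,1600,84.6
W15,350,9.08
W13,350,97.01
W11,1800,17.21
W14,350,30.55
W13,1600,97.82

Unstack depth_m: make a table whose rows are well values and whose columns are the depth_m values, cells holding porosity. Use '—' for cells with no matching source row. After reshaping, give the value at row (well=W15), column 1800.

The long row with well=W15, depth_m=1800 has porosity=65.12.

65.12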